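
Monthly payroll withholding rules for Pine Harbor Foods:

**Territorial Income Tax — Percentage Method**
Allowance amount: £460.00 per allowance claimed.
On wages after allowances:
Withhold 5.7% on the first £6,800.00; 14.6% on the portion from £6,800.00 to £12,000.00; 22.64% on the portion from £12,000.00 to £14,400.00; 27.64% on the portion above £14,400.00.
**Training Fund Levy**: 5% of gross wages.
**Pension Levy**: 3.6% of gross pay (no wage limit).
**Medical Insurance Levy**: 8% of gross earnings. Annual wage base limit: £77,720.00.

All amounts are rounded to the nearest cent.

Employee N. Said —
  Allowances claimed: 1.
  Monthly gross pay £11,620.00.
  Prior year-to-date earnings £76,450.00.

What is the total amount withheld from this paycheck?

Territorial Income Tax: taxable = £11,620.00 − 1×£460.00 = £11,160.00
  £387.60 + 14.6% × (£11,160.00 − £6,800.00) = £387.60 + 14.6% × £4,360.00 = £1,024.16
Training Fund Levy: 5% × £11,620.00 = £581.00
Pension Levy: 3.6% × £11,620.00 = £418.32
Medical Insurance Levy: cap £77,720.00 − YTD £76,450.00 = £1,270.00 subject; 8% × £1,270.00 = £101.60
Total: £1,024.16 + £581.00 + £418.32 + £101.60 = £2,125.08

£2,125.08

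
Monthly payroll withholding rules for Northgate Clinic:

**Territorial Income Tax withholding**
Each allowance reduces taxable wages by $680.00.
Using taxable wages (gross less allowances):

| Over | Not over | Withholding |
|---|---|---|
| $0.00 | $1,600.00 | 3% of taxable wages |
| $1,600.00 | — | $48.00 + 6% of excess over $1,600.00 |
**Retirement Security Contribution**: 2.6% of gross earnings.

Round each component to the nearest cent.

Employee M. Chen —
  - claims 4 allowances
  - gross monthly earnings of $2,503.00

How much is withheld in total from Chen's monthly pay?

$65.08

Territorial Income Tax: taxable = $2,503.00 − 4×$680.00 = $-217.00
  Taxable ≤ 0 → $0.00
Retirement Security Contribution: 2.6% × $2,503.00 = $65.08
Total: $0.00 + $65.08 = $65.08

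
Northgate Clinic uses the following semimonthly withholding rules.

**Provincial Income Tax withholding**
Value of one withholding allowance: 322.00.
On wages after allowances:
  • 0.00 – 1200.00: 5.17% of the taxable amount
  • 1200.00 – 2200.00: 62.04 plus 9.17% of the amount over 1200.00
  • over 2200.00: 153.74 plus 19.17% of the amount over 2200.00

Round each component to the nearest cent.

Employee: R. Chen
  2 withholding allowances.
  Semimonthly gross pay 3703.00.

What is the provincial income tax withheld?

Provincial Income Tax: taxable = 3703.00 − 2×322.00 = 3059.00
  153.74 + 19.17% × (3059.00 − 2200.00) = 153.74 + 19.17% × 859.00 = 318.41

318.41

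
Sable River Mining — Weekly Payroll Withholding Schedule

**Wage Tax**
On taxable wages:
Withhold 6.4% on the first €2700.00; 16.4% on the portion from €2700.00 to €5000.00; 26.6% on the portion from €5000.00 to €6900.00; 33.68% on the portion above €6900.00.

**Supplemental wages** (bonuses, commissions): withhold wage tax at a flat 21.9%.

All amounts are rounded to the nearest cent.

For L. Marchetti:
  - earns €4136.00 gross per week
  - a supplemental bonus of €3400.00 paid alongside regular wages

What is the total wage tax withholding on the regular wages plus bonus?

Wage Tax: taxable = €4136.00
  €172.80 + 16.4% × (€4136.00 − €2700.00) = €172.80 + 16.4% × €1436.00 = €408.30
Supplemental (21.9% flat on bonus): 21.9% × €3400.00 = €744.60
Total wage tax: €408.30 + €744.60 = €1152.90

€1152.90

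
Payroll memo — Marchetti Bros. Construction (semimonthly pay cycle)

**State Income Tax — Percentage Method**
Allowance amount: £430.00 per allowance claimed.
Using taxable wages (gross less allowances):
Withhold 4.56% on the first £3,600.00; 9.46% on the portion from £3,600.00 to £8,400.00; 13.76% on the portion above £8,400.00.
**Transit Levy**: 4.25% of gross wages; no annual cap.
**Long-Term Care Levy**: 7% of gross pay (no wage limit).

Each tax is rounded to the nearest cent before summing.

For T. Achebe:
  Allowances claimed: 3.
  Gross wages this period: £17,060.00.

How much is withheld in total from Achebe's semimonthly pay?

£3,551.60

State Income Tax: taxable = £17,060.00 − 3×£430.00 = £15,770.00
  £618.24 + 13.76% × (£15,770.00 − £8,400.00) = £618.24 + 13.76% × £7,370.00 = £1,632.35
Transit Levy: 4.25% × £17,060.00 = £725.05
Long-Term Care Levy: 7% × £17,060.00 = £1,194.20
Total: £1,632.35 + £725.05 + £1,194.20 = £3,551.60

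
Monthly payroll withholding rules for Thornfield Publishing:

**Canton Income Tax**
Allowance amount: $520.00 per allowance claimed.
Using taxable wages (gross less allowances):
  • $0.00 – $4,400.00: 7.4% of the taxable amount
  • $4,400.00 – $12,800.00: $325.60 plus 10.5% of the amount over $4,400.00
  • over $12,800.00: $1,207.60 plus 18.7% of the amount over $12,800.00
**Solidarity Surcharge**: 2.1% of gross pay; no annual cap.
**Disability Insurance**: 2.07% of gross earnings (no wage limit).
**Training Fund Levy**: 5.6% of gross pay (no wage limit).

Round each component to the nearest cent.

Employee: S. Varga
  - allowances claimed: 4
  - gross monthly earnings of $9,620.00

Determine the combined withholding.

$1,595.17

Canton Income Tax: taxable = $9,620.00 − 4×$520.00 = $7,540.00
  $325.60 + 10.5% × ($7,540.00 − $4,400.00) = $325.60 + 10.5% × $3,140.00 = $655.30
Solidarity Surcharge: 2.1% × $9,620.00 = $202.02
Disability Insurance: 2.07% × $9,620.00 = $199.13
Training Fund Levy: 5.6% × $9,620.00 = $538.72
Total: $655.30 + $202.02 + $199.13 + $538.72 = $1,595.17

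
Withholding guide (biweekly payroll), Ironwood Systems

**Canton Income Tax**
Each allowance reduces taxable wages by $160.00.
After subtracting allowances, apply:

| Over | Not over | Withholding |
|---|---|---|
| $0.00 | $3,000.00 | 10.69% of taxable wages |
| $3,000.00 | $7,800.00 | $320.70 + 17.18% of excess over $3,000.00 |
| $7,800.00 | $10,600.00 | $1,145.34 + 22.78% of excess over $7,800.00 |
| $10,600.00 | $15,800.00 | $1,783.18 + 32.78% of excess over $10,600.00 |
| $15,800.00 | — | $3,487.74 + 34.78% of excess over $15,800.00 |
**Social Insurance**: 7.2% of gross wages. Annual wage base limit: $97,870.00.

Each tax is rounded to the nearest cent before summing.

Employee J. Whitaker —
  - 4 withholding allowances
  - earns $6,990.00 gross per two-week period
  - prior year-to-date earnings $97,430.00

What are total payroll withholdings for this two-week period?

$927.91

Canton Income Tax: taxable = $6,990.00 − 4×$160.00 = $6,350.00
  $320.70 + 17.18% × ($6,350.00 − $3,000.00) = $320.70 + 17.18% × $3,350.00 = $896.23
Social Insurance: cap $97,870.00 − YTD $97,430.00 = $440.00 subject; 7.2% × $440.00 = $31.68
Total: $896.23 + $31.68 = $927.91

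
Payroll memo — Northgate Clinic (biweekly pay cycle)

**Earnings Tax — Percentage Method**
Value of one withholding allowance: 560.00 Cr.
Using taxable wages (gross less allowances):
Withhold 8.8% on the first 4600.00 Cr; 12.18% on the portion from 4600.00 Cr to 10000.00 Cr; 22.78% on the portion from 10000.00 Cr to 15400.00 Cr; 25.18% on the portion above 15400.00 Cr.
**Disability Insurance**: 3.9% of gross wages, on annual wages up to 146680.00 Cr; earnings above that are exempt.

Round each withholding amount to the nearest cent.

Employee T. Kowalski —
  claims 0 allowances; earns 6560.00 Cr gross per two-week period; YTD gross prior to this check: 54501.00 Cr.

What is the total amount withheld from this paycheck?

Earnings Tax: taxable = 6560.00 Cr
  404.80 Cr + 12.18% × (6560.00 Cr − 4600.00 Cr) = 404.80 Cr + 12.18% × 1960.00 Cr = 643.53 Cr
Disability Insurance: 3.9% × 6560.00 Cr = 255.84 Cr
Total: 643.53 Cr + 255.84 Cr = 899.37 Cr

899.37 Cr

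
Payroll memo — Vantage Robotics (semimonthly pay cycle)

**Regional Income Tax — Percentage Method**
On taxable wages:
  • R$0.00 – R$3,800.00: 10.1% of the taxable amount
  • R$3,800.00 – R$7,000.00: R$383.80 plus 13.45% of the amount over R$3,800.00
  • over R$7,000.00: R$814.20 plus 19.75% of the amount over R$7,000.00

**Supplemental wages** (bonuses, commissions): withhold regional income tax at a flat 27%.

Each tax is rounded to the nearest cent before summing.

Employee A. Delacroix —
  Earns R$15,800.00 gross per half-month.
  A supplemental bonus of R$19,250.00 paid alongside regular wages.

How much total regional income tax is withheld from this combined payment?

Regional Income Tax: taxable = R$15,800.00
  R$814.20 + 19.75% × (R$15,800.00 − R$7,000.00) = R$814.20 + 19.75% × R$8,800.00 = R$2,552.20
Supplemental (27% flat on bonus): 27% × R$19,250.00 = R$5,197.50
Total regional income tax: R$2,552.20 + R$5,197.50 = R$7,749.70

R$7,749.70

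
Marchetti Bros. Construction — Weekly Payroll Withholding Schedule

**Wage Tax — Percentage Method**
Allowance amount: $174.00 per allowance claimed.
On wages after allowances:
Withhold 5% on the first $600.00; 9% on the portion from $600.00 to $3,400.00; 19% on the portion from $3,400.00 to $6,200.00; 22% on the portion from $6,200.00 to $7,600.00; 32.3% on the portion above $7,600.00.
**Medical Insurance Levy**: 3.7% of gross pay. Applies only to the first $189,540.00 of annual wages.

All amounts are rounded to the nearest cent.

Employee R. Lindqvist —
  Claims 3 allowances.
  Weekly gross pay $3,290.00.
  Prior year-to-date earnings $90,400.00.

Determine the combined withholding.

Wage Tax: taxable = $3,290.00 − 3×$174.00 = $2,768.00
  $30.00 + 9% × ($2,768.00 − $600.00) = $30.00 + 9% × $2,168.00 = $225.12
Medical Insurance Levy: 3.7% × $3,290.00 = $121.73
Total: $225.12 + $121.73 = $346.85

$346.85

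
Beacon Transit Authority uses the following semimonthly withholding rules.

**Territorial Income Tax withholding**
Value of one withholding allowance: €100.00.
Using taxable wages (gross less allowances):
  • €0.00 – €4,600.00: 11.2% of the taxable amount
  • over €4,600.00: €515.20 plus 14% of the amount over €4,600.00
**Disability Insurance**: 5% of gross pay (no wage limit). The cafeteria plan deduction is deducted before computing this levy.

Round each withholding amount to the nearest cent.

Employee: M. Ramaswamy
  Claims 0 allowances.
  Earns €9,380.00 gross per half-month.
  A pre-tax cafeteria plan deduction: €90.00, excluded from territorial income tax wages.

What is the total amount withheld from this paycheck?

€1,636.30

Territorial Income Tax: taxable = €9,380.00 − €90.00 = €9,290.00
  €515.20 + 14% × (€9,290.00 − €4,600.00) = €515.20 + 14% × €4,690.00 = €1,171.80
Disability Insurance: 5% × €9,290.00 = €464.50
Total: €1,171.80 + €464.50 = €1,636.30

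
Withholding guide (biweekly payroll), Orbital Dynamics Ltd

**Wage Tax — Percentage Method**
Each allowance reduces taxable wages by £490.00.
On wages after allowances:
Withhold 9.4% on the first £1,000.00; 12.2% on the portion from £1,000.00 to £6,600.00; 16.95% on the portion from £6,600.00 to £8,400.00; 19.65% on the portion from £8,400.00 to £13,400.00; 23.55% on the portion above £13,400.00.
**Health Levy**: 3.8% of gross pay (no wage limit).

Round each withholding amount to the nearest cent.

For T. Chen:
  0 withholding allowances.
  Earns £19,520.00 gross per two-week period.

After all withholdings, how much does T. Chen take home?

£15,272.18

Wage Tax: taxable = £19,520.00
  £2,064.80 + 23.55% × (£19,520.00 − £13,400.00) = £2,064.80 + 23.55% × £6,120.00 = £3,506.06
Health Levy: 3.8% × £19,520.00 = £741.76
Total withheld: £3,506.06 + £741.76 = £4,247.82
Net pay: £19,520.00 − £4,247.82 = £15,272.18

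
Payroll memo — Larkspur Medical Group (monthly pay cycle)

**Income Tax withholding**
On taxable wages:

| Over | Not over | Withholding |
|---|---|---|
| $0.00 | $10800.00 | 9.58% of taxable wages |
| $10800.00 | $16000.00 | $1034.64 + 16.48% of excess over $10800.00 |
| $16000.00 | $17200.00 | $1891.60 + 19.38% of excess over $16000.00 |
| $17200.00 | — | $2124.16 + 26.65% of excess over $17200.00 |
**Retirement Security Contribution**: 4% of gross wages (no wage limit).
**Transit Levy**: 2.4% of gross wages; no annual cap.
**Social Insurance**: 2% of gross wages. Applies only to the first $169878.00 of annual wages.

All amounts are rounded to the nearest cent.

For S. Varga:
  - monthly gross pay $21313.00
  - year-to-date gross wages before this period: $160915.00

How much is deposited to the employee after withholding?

$16549.44

Income Tax: taxable = $21313.00
  $2124.16 + 26.65% × ($21313.00 − $17200.00) = $2124.16 + 26.65% × $4113.00 = $3220.27
Retirement Security Contribution: 4% × $21313.00 = $852.52
Transit Levy: 2.4% × $21313.00 = $511.51
Social Insurance: cap $169878.00 − YTD $160915.00 = $8963.00 subject; 2% × $8963.00 = $179.26
Total withheld: $3220.27 + $852.52 + $511.51 + $179.26 = $4763.56
Net pay: $21313.00 − $4763.56 = $16549.44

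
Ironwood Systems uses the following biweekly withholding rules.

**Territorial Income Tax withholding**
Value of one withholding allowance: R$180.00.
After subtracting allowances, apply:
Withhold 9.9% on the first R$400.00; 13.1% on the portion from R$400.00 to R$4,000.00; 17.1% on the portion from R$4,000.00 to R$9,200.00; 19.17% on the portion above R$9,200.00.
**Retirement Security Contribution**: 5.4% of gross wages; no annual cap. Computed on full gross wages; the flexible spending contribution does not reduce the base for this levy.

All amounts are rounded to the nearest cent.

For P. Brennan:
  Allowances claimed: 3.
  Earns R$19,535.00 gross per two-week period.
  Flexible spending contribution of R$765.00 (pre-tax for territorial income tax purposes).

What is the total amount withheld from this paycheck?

Territorial Income Tax: taxable = R$19,535.00 − R$765.00 − 3×R$180.00 = R$18,230.00
  R$1,400.40 + 19.17% × (R$18,230.00 − R$9,200.00) = R$1,400.40 + 19.17% × R$9,030.00 = R$3,131.45
Retirement Security Contribution: 5.4% × R$19,535.00 = R$1,054.89
Total: R$3,131.45 + R$1,054.89 = R$4,186.34

R$4,186.34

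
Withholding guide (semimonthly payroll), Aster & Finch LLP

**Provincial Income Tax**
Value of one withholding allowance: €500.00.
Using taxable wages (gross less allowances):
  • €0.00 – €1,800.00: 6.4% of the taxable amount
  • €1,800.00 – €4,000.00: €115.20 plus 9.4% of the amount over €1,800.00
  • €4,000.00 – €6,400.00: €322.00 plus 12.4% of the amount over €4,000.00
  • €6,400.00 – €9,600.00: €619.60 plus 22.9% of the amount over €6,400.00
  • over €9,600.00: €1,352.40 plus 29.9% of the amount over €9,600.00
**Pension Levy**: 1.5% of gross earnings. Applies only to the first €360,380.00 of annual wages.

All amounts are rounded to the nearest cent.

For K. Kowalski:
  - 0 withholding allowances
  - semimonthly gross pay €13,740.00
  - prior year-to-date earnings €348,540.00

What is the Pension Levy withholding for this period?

€177.60

Pension Levy: cap €360,380.00 − YTD €348,540.00 = €11,840.00 subject; 1.5% × €11,840.00 = €177.60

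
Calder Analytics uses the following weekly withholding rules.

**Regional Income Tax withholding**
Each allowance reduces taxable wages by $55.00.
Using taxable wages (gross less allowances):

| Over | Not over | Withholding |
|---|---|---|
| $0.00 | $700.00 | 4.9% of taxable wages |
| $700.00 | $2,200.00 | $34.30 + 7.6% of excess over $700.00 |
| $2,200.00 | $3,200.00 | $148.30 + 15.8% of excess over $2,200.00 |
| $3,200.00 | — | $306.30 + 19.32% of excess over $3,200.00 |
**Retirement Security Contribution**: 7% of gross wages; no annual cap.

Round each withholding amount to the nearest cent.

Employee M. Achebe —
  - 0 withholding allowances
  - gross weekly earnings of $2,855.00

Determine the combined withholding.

Regional Income Tax: taxable = $2,855.00
  $148.30 + 15.8% × ($2,855.00 − $2,200.00) = $148.30 + 15.8% × $655.00 = $251.79
Retirement Security Contribution: 7% × $2,855.00 = $199.85
Total: $251.79 + $199.85 = $451.64

$451.64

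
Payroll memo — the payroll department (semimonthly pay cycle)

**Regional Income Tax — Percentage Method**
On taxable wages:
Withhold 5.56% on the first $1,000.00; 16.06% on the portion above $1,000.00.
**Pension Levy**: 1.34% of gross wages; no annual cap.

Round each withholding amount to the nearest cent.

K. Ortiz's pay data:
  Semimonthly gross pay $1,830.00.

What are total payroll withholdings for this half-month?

Regional Income Tax: taxable = $1,830.00
  $55.60 + 16.06% × ($1,830.00 − $1,000.00) = $55.60 + 16.06% × $830.00 = $188.90
Pension Levy: 1.34% × $1,830.00 = $24.52
Total: $188.90 + $24.52 = $213.42

$213.42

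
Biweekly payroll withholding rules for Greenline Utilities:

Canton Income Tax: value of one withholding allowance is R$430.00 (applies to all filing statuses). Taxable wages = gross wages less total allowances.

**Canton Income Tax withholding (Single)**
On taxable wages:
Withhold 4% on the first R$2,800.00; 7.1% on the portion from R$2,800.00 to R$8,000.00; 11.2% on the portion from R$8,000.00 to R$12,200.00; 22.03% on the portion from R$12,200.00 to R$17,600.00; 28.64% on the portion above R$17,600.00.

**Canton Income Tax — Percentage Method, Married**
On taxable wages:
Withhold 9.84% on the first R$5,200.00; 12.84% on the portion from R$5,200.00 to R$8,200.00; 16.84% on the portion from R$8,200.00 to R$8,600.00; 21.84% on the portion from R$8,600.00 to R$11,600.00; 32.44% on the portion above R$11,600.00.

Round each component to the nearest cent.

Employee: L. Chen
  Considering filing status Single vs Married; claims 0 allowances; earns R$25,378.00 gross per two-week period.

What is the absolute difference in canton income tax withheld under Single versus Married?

Canton Income Tax (Single): taxable = R$25,378.00
  R$2,141.22 + 28.64% × (R$25,378.00 − R$17,600.00) = R$2,141.22 + 28.64% × R$7,778.00 = R$4,368.84
Canton Income Tax (Married): taxable = R$25,378.00
  R$1,619.44 + 32.44% × (R$25,378.00 − R$11,600.00) = R$1,619.44 + 32.44% × R$13,778.00 = R$6,089.02
Difference: |R$4,368.84 − R$6,089.02| = R$1,720.18 (higher under Married)

R$1,720.18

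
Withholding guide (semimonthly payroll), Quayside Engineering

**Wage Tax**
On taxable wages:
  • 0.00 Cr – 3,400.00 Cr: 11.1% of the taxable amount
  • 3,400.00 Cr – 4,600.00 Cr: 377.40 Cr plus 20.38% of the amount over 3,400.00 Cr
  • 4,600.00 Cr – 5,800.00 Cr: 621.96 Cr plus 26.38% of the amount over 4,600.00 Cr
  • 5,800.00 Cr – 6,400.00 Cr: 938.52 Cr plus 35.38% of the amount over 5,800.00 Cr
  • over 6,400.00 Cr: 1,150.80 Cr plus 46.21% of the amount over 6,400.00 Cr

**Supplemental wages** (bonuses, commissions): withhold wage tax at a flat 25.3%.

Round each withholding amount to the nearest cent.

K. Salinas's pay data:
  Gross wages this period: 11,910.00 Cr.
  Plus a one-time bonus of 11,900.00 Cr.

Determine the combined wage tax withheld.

Wage Tax: taxable = 11,910.00 Cr
  1,150.80 Cr + 46.21% × (11,910.00 Cr − 6,400.00 Cr) = 1,150.80 Cr + 46.21% × 5,510.00 Cr = 3,696.97 Cr
Supplemental (25.3% flat on bonus): 25.3% × 11,900.00 Cr = 3,010.70 Cr
Total wage tax: 3,696.97 Cr + 3,010.70 Cr = 6,707.67 Cr

6,707.67 Cr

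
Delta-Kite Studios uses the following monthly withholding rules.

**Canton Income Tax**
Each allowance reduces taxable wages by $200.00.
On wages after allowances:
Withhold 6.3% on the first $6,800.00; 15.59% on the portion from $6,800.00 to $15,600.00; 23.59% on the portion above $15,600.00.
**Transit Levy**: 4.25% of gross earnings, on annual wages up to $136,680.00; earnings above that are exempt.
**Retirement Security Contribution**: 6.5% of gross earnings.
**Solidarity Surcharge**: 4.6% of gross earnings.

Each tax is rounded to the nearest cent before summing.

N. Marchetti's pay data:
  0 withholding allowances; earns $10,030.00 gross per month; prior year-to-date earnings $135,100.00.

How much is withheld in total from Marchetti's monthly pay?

$2,112.44

Canton Income Tax: taxable = $10,030.00
  $428.40 + 15.59% × ($10,030.00 − $6,800.00) = $428.40 + 15.59% × $3,230.00 = $931.96
Transit Levy: cap $136,680.00 − YTD $135,100.00 = $1,580.00 subject; 4.25% × $1,580.00 = $67.15
Retirement Security Contribution: 6.5% × $10,030.00 = $651.95
Solidarity Surcharge: 4.6% × $10,030.00 = $461.38
Total: $931.96 + $67.15 + $651.95 + $461.38 = $2,112.44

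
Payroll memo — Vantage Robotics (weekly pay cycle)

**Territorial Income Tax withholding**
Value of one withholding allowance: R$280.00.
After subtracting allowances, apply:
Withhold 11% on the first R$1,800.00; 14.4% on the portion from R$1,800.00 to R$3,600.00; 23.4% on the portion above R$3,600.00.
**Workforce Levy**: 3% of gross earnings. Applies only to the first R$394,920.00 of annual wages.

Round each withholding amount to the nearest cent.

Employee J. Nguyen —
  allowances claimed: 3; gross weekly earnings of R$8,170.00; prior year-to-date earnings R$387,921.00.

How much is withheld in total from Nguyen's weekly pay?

Territorial Income Tax: taxable = R$8,170.00 − 3×R$280.00 = R$7,330.00
  R$457.20 + 23.4% × (R$7,330.00 − R$3,600.00) = R$457.20 + 23.4% × R$3,730.00 = R$1,330.02
Workforce Levy: cap R$394,920.00 − YTD R$387,921.00 = R$6,999.00 subject; 3% × R$6,999.00 = R$209.97
Total: R$1,330.02 + R$209.97 = R$1,539.99

R$1,539.99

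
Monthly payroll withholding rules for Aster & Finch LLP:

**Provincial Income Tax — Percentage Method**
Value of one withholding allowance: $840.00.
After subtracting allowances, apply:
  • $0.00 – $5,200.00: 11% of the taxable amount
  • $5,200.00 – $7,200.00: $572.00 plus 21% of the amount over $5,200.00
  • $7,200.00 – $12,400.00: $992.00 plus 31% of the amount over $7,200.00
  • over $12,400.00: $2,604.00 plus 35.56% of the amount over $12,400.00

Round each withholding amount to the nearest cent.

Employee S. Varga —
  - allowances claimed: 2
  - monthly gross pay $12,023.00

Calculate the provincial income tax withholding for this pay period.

Provincial Income Tax: taxable = $12,023.00 − 2×$840.00 = $10,343.00
  $992.00 + 31% × ($10,343.00 − $7,200.00) = $992.00 + 31% × $3,143.00 = $1,966.33

$1,966.33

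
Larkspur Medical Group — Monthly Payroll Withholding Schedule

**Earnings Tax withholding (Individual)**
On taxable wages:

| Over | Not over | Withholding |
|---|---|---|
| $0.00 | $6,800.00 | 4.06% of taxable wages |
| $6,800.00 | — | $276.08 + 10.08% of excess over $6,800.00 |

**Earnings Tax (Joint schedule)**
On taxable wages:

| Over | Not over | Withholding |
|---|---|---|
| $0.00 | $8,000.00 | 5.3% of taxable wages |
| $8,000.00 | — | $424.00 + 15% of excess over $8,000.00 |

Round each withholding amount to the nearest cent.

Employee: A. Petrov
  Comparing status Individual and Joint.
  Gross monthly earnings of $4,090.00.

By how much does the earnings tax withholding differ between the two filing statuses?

$50.72

Earnings Tax (Individual): taxable = $4,090.00
  4.06% × $4,090.00 = $166.05
Earnings Tax (Joint): taxable = $4,090.00
  5.3% × $4,090.00 = $216.77
Difference: |$166.05 − $216.77| = $50.72 (higher under Joint)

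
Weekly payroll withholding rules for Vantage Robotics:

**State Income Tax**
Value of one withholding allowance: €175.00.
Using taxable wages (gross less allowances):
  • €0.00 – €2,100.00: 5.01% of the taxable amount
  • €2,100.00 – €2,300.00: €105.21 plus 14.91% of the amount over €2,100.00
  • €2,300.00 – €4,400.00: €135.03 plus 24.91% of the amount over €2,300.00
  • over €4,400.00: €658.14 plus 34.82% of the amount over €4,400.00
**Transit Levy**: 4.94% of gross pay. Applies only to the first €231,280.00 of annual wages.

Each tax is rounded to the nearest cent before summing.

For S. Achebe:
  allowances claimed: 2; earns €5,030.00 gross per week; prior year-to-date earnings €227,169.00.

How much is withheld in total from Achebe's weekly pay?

€958.72

State Income Tax: taxable = €5,030.00 − 2×€175.00 = €4,680.00
  €658.14 + 34.82% × (€4,680.00 − €4,400.00) = €658.14 + 34.82% × €280.00 = €755.64
Transit Levy: cap €231,280.00 − YTD €227,169.00 = €4,111.00 subject; 4.94% × €4,111.00 = €203.08
Total: €755.64 + €203.08 = €958.72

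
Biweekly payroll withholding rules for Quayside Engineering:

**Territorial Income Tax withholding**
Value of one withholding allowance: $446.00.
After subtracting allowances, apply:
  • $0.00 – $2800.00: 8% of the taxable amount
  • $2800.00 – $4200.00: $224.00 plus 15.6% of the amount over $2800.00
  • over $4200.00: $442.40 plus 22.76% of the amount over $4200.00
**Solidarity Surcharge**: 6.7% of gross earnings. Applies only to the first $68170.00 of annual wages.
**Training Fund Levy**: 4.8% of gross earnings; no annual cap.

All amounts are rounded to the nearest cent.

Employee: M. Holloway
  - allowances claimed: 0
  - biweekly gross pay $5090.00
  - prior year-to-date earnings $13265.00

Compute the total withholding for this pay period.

$1230.31

Territorial Income Tax: taxable = $5090.00
  $442.40 + 22.76% × ($5090.00 − $4200.00) = $442.40 + 22.76% × $890.00 = $644.96
Solidarity Surcharge: 6.7% × $5090.00 = $341.03
Training Fund Levy: 4.8% × $5090.00 = $244.32
Total: $644.96 + $341.03 + $244.32 = $1230.31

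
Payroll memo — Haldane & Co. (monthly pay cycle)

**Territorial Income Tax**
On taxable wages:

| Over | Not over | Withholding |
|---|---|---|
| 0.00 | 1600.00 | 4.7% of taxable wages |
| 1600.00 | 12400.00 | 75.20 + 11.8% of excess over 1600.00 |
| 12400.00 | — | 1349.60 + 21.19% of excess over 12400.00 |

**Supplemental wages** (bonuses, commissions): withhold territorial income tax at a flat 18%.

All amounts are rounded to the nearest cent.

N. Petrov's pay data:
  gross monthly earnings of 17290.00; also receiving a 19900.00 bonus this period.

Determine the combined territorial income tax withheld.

Territorial Income Tax: taxable = 17290.00
  1349.60 + 21.19% × (17290.00 − 12400.00) = 1349.60 + 21.19% × 4890.00 = 2385.79
Supplemental (18% flat on bonus): 18% × 19900.00 = 3582.00
Total territorial income tax: 2385.79 + 3582.00 = 5967.79

5967.79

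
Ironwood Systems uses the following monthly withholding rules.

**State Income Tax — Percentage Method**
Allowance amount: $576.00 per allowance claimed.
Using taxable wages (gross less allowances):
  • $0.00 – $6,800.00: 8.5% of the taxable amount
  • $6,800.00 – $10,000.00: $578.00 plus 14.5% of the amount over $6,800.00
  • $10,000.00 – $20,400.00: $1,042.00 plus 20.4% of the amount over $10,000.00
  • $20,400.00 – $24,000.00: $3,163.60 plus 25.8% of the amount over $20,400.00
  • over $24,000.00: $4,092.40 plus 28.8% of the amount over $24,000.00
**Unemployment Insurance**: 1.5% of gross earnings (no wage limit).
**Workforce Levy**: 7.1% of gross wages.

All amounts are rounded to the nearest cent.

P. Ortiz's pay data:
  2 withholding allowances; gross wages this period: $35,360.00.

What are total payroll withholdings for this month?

$10,073.26

State Income Tax: taxable = $35,360.00 − 2×$576.00 = $34,208.00
  $4,092.40 + 28.8% × ($34,208.00 − $24,000.00) = $4,092.40 + 28.8% × $10,208.00 = $7,032.30
Unemployment Insurance: 1.5% × $35,360.00 = $530.40
Workforce Levy: 7.1% × $35,360.00 = $2,510.56
Total: $7,032.30 + $530.40 + $2,510.56 = $10,073.26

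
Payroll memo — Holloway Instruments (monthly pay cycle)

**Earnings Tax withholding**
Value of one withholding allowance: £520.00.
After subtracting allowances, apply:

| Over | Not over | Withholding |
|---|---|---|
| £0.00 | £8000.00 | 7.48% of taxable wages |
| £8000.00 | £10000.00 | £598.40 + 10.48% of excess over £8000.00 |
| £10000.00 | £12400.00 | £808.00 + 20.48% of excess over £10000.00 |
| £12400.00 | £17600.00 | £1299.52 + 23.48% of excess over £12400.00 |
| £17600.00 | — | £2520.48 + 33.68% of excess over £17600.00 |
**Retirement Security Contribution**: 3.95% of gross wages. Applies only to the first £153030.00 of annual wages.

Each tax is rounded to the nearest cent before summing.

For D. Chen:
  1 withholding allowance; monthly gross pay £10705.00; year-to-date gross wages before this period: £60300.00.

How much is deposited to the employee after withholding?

Earnings Tax: taxable = £10705.00 − 1×£520.00 = £10185.00
  £808.00 + 20.48% × (£10185.00 − £10000.00) = £808.00 + 20.48% × £185.00 = £845.89
Retirement Security Contribution: 3.95% × £10705.00 = £422.85
Total withheld: £845.89 + £422.85 = £1268.74
Net pay: £10705.00 − £1268.74 = £9436.26

£9436.26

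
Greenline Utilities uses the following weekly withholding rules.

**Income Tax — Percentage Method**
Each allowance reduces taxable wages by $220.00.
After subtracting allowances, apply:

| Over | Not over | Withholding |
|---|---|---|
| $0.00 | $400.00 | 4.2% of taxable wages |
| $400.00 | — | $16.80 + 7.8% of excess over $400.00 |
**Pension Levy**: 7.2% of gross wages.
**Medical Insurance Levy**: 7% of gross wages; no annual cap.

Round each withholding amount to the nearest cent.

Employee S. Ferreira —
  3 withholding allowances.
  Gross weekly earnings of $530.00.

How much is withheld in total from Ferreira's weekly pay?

Income Tax: taxable = $530.00 − 3×$220.00 = $-130.00
  Taxable ≤ 0 → $0.00
Pension Levy: 7.2% × $530.00 = $38.16
Medical Insurance Levy: 7% × $530.00 = $37.10
Total: $0.00 + $38.16 + $37.10 = $75.26

$75.26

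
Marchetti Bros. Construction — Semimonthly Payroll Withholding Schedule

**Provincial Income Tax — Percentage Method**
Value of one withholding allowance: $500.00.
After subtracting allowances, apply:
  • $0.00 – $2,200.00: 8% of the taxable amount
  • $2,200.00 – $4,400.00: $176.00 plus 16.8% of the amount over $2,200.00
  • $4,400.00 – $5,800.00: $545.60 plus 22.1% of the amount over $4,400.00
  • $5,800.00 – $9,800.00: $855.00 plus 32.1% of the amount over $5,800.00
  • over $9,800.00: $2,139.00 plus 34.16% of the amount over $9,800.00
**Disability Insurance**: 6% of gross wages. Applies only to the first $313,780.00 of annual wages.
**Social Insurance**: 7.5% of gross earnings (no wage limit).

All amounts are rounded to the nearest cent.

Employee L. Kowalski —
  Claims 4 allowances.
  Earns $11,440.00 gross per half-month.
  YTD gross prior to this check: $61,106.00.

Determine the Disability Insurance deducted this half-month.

Disability Insurance: 6% × $11,440.00 = $686.40

$686.40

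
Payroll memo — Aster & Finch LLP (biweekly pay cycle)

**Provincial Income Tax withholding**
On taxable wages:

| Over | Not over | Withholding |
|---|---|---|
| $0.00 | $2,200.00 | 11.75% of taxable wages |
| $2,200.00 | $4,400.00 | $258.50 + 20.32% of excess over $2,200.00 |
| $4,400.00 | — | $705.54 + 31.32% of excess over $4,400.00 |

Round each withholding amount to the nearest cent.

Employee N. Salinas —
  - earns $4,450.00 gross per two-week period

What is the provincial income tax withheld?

Provincial Income Tax: taxable = $4,450.00
  $705.54 + 31.32% × ($4,450.00 − $4,400.00) = $705.54 + 31.32% × $50.00 = $721.20

$721.20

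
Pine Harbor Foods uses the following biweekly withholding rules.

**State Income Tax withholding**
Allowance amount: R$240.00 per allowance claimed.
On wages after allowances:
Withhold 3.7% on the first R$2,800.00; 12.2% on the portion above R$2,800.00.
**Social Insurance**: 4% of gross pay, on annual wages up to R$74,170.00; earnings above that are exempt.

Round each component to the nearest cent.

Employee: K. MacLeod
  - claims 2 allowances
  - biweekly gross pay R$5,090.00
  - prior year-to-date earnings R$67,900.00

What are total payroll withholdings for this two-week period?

State Income Tax: taxable = R$5,090.00 − 2×R$240.00 = R$4,610.00
  R$103.60 + 12.2% × (R$4,610.00 − R$2,800.00) = R$103.60 + 12.2% × R$1,810.00 = R$324.42
Social Insurance: 4% × R$5,090.00 = R$203.60
Total: R$324.42 + R$203.60 = R$528.02

R$528.02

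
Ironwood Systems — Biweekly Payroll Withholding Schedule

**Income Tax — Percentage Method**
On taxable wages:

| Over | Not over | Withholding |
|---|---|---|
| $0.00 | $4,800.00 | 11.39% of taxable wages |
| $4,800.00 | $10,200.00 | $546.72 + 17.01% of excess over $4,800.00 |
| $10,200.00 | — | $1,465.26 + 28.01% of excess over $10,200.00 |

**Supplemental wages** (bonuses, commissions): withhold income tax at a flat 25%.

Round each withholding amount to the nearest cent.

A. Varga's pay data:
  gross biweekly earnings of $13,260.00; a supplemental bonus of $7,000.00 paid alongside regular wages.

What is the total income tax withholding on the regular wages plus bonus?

Income Tax: taxable = $13,260.00
  $1,465.26 + 28.01% × ($13,260.00 − $10,200.00) = $1,465.26 + 28.01% × $3,060.00 = $2,322.37
Supplemental (25% flat on bonus): 25% × $7,000.00 = $1,750.00
Total income tax: $2,322.37 + $1,750.00 = $4,072.37

$4,072.37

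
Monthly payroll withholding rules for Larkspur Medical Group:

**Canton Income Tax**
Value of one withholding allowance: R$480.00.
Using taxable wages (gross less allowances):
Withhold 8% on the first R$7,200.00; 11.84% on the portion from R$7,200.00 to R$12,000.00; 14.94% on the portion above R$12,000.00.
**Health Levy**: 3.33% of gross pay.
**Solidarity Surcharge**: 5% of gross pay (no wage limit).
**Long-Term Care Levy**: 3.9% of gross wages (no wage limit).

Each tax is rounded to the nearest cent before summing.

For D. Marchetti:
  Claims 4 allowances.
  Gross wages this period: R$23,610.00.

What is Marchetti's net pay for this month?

R$18,130.49

Canton Income Tax: taxable = R$23,610.00 − 4×R$480.00 = R$21,690.00
  R$1,144.32 + 14.94% × (R$21,690.00 − R$12,000.00) = R$1,144.32 + 14.94% × R$9,690.00 = R$2,592.01
Health Levy: 3.33% × R$23,610.00 = R$786.21
Solidarity Surcharge: 5% × R$23,610.00 = R$1,180.50
Long-Term Care Levy: 3.9% × R$23,610.00 = R$920.79
Total withheld: R$2,592.01 + R$786.21 + R$1,180.50 + R$920.79 = R$5,479.51
Net pay: R$23,610.00 − R$5,479.51 = R$18,130.49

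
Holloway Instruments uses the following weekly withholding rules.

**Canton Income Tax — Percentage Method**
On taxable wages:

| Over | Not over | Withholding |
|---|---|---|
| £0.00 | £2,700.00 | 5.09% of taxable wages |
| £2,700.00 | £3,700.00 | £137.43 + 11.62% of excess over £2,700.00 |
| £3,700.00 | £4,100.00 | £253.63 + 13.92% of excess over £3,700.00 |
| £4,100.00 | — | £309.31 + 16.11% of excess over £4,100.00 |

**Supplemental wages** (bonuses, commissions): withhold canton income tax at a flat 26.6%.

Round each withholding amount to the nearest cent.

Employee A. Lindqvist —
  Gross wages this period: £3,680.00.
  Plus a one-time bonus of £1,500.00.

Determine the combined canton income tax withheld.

Canton Income Tax: taxable = £3,680.00
  £137.43 + 11.62% × (£3,680.00 − £2,700.00) = £137.43 + 11.62% × £980.00 = £251.31
Supplemental (26.6% flat on bonus): 26.6% × £1,500.00 = £399.00
Total canton income tax: £251.31 + £399.00 = £650.31

£650.31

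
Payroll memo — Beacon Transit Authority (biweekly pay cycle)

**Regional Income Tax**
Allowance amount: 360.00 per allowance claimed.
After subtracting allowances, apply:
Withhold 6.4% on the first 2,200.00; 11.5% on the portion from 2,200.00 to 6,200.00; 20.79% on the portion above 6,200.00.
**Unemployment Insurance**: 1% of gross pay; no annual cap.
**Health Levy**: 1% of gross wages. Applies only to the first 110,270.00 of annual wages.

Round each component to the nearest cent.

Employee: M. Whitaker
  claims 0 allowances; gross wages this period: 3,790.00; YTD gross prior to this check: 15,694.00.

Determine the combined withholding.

399.45

Regional Income Tax: taxable = 3,790.00
  140.80 + 11.5% × (3,790.00 − 2,200.00) = 140.80 + 11.5% × 1,590.00 = 323.65
Unemployment Insurance: 1% × 3,790.00 = 37.90
Health Levy: 1% × 3,790.00 = 37.90
Total: 323.65 + 37.90 + 37.90 = 399.45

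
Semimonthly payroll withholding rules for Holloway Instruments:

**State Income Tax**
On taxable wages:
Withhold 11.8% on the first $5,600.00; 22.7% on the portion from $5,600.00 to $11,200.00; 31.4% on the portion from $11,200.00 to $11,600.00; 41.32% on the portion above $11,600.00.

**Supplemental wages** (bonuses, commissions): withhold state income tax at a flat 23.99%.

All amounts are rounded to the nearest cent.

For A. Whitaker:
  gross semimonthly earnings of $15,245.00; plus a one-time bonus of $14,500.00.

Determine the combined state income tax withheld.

State Income Tax: taxable = $15,245.00
  $2,057.60 + 41.32% × ($15,245.00 − $11,600.00) = $2,057.60 + 41.32% × $3,645.00 = $3,563.71
Supplemental (23.99% flat on bonus): 23.99% × $14,500.00 = $3,478.55
Total state income tax: $3,563.71 + $3,478.55 = $7,042.26

$7,042.26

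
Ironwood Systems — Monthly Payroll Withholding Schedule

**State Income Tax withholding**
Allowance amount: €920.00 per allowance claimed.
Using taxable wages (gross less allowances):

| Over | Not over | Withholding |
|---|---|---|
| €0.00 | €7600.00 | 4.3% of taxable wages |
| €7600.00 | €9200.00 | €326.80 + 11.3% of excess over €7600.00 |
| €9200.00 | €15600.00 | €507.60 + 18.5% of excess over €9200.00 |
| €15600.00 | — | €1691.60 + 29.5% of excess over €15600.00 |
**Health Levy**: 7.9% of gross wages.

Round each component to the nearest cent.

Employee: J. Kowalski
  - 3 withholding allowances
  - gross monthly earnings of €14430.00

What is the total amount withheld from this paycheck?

€2104.52

State Income Tax: taxable = €14430.00 − 3×€920.00 = €11670.00
  €507.60 + 18.5% × (€11670.00 − €9200.00) = €507.60 + 18.5% × €2470.00 = €964.55
Health Levy: 7.9% × €14430.00 = €1139.97
Total: €964.55 + €1139.97 = €2104.52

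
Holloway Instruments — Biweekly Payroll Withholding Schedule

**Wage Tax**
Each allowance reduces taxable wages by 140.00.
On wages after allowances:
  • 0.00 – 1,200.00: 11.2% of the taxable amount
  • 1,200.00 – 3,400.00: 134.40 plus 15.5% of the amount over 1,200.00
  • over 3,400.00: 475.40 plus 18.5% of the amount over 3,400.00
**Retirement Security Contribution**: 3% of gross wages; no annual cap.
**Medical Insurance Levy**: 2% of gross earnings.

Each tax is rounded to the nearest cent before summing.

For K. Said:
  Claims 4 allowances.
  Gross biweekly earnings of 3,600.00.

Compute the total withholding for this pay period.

599.60

Wage Tax: taxable = 3,600.00 − 4×140.00 = 3,040.00
  134.40 + 15.5% × (3,040.00 − 1,200.00) = 134.40 + 15.5% × 1,840.00 = 419.60
Retirement Security Contribution: 3% × 3,600.00 = 108.00
Medical Insurance Levy: 2% × 3,600.00 = 72.00
Total: 419.60 + 108.00 + 72.00 = 599.60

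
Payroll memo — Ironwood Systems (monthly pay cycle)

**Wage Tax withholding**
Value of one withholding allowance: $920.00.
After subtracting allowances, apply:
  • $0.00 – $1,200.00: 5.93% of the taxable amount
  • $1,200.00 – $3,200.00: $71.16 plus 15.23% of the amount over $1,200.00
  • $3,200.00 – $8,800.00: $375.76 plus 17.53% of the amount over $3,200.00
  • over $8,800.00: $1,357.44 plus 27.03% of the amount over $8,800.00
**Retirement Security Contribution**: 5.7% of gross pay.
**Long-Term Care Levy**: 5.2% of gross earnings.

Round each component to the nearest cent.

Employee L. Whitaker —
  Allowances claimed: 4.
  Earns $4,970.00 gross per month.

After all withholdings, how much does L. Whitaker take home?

$4,343.40

Wage Tax: taxable = $4,970.00 − 4×$920.00 = $1,290.00
  $71.16 + 15.23% × ($1,290.00 − $1,200.00) = $71.16 + 15.23% × $90.00 = $84.87
Retirement Security Contribution: 5.7% × $4,970.00 = $283.29
Long-Term Care Levy: 5.2% × $4,970.00 = $258.44
Total withheld: $84.87 + $283.29 + $258.44 = $626.60
Net pay: $4,970.00 − $626.60 = $4,343.40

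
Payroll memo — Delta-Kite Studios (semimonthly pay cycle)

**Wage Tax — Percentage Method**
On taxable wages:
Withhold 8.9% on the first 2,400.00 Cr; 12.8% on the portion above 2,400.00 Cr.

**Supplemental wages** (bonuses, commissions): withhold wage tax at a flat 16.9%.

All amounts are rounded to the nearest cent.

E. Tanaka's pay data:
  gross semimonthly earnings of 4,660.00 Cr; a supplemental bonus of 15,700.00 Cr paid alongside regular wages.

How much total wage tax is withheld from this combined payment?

3,156.18 Cr

Wage Tax: taxable = 4,660.00 Cr
  213.60 Cr + 12.8% × (4,660.00 Cr − 2,400.00 Cr) = 213.60 Cr + 12.8% × 2,260.00 Cr = 502.88 Cr
Supplemental (16.9% flat on bonus): 16.9% × 15,700.00 Cr = 2,653.30 Cr
Total wage tax: 502.88 Cr + 2,653.30 Cr = 3,156.18 Cr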